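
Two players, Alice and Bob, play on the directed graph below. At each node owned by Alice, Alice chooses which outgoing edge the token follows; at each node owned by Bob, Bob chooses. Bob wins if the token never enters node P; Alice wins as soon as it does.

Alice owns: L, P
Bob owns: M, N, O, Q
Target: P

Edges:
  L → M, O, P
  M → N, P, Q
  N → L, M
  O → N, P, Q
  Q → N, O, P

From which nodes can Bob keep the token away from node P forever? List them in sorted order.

A0 = {P}
A1: add {L} — L (Alice) has L→P.
A2 = A1; e.g. M (Bob) can still go to N. Fixed point.
Alice's attractor = {L, P}; Bob avoids the target exactly from the complement.

M, N, O, Q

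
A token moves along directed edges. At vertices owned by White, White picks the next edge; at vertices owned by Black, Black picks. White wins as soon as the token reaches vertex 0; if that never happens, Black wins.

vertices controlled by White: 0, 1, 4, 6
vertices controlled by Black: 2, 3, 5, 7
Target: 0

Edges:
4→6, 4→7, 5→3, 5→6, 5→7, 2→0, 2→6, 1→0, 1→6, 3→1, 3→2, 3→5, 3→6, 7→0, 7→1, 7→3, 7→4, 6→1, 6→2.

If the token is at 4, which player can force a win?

A0 = {0}
A1: add {1} — 1 (White) has 1→0.
A2: add {6} — 6 (White) has 6→1.
A3: add {2, 4} — 2 (Black): all of {0, 6} already in; 4 (White) has 4→6.
A4 = A3; e.g. 3 (Black) can still go to 5. Fixed point.
4 ∈ A3, so White can force the target.

White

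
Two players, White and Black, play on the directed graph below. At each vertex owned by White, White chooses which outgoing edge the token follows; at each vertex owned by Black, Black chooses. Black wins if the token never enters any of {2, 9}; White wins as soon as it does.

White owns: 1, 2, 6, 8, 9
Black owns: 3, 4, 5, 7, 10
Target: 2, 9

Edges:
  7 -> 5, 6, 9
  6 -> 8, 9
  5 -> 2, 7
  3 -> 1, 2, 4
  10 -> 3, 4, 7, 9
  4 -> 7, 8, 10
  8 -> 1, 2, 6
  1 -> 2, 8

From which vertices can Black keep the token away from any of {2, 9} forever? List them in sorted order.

3, 4, 5, 7, 10

A0 = {2, 9}
A1: add {1, 6, 8} — 1 (White) has 1→2; 6 (White) has 6→9; 8 (White) has 8→2.
A2 = A1; e.g. 3 (Black) can still go to 4. Fixed point.
White's attractor = {1, 2, 6, 8, 9}; Black avoids the target exactly from the complement.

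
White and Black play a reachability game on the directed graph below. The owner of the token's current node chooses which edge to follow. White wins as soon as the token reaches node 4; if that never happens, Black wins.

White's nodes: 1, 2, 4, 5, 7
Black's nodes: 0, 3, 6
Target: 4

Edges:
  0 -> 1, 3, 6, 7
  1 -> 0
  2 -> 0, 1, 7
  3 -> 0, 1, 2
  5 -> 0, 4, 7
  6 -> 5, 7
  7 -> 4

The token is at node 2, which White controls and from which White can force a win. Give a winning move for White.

7

A0 = {4}
A1: add {5, 7} — 5 (White) has 5→4; 7 (White) has 7→4.
A2: add {2, 6} — 2 (White) has 2→7; 6 (Black): all of {5, 7} already in.
A3 = A2; e.g. 0 (Black) can still go to 1. Fixed point.
From 2, successor 7 is in the attractor (rank 1); the other successors 0, 1 are not.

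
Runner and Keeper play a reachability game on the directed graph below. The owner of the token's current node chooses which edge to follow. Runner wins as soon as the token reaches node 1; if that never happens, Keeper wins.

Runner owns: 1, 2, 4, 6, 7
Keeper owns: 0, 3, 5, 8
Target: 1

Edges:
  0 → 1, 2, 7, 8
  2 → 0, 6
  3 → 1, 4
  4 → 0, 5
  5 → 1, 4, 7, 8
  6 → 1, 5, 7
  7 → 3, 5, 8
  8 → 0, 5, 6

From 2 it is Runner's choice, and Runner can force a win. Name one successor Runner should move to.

6

A0 = {1}
A1: add {6} — 6 (Runner) has 6→1.
A2: add {2} — 2 (Runner) has 2→6.
A3 = A2; e.g. 0 (Keeper) can still go to 7. Fixed point.
From 2, successor 6 is in the attractor (rank 1); the other successor 0 is not.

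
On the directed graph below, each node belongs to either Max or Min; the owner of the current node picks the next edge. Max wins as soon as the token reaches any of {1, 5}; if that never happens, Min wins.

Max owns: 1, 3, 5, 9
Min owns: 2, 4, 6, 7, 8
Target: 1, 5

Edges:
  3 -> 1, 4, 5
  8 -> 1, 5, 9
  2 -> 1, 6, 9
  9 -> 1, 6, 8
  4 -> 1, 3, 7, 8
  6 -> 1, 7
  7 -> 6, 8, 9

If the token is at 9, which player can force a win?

A0 = {1, 5}
A1: add {3, 9} — 3 (Max) has 3→1; 9 (Max) has 9→1.
9 ∈ A1, so Max can force the target.

Max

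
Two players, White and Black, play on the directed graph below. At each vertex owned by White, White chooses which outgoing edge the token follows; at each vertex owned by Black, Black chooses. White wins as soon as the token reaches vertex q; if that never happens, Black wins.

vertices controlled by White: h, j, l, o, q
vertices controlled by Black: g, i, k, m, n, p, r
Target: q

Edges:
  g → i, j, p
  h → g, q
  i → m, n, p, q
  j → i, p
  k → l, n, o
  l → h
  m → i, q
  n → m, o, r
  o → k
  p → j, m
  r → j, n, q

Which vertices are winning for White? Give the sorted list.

h, l, q

A0 = {q}
A1: add {h} — h (White) has h→q.
A2: add {l} — l (White) has l→h.
A3 = A2; e.g. g (Black) can still go to i. Fixed point.
White's winning region = {h, l, q}.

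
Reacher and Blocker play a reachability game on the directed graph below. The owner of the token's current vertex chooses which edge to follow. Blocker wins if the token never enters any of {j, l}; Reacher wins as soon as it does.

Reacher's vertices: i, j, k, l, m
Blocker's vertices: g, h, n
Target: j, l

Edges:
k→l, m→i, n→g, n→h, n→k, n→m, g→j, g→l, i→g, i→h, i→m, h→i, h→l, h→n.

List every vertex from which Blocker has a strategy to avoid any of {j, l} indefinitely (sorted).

h, n

A0 = {j, l}
A1: add {g, k} — g (Blocker): all of {j, l} already in; k (Reacher) has k→l.
A2: add {i} — i (Reacher) has i→g.
A3: add {m} — m (Reacher) has m→i.
A4 = A3; e.g. h (Blocker) can still go to n. Fixed point.
Reacher's attractor = {g, i, j, k, l, m}; Blocker avoids the target exactly from the complement.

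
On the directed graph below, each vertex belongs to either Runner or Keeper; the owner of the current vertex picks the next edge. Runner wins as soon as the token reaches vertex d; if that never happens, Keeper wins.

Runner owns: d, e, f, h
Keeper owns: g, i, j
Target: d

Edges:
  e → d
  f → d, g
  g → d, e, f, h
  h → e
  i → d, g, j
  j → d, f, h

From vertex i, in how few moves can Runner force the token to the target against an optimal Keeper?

4

A0 = {d}
A1: add {e, f} — e (Runner) has e→d; f (Runner) has f→d.
A2: add {h} — h (Runner) has h→e.
A3: add {g, j} — g (Keeper): all of {d, e, f, h} already in; j (Keeper): all of {d, f, h} already in.
A4: add {i} — i (Keeper): all of {d, g, j} already in.
A4 = all vertices. Fixed point.
i enters the attractor at level 4, so Runner can force the target in 4 moves from there.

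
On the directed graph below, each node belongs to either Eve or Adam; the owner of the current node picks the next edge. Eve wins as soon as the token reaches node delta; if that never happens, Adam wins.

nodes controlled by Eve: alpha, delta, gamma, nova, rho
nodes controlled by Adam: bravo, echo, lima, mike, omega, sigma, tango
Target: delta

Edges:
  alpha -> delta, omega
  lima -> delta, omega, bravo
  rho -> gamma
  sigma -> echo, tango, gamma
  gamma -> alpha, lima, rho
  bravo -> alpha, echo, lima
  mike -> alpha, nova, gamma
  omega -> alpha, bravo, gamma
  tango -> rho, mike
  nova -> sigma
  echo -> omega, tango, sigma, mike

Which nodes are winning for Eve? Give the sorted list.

alpha, delta, gamma, rho

A0 = {delta}
A1: add {alpha} — alpha (Eve) has alpha→delta.
A2: add {gamma} — gamma (Eve) has gamma→alpha.
A3: add {rho} — rho (Eve) has rho→gamma.
A4 = A3; e.g. nova (Eve) has no edge into A3. Fixed point.
Eve's winning region = {alpha, delta, gamma, rho}.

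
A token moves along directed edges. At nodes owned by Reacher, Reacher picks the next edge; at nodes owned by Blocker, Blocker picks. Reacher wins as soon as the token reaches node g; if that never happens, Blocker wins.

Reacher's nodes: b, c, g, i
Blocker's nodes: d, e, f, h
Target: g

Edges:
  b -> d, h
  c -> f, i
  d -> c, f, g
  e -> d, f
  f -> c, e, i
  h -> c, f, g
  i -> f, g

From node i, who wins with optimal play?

A0 = {g}
A1: add {i} — i (Reacher) has i→g.
i ∈ A1, so Reacher can force the target.

Reacher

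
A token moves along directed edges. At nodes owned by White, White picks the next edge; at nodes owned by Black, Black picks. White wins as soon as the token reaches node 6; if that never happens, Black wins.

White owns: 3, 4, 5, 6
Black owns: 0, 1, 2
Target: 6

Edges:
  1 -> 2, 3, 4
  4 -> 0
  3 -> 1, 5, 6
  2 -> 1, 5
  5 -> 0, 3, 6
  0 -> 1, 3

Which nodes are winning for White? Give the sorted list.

3, 5, 6

A0 = {6}
A1: add {3, 5} — 3 (White) has 3→6; 5 (White) has 5→6.
A2 = A1; e.g. 0 (Black) can still go to 1. Fixed point.
White's winning region = {3, 5, 6}.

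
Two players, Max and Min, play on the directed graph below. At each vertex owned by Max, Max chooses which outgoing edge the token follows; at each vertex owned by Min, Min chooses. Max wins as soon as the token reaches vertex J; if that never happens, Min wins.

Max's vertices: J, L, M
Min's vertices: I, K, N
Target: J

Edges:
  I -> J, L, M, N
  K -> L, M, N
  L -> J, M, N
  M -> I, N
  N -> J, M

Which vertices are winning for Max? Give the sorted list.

J, L

A0 = {J}
A1: add {L} — L (Max) has L→J.
A2 = A1; e.g. I (Min) can still go to M. Fixed point.
Max's winning region = {J, L}.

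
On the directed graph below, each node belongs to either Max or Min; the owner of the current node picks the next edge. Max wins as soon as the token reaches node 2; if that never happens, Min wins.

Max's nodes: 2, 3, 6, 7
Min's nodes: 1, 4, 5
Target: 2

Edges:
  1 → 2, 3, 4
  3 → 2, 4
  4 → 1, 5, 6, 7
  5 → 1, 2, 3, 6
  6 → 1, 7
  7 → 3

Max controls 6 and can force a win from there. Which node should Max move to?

7

A0 = {2}
A1: add {3} — 3 (Max) has 3→2.
A2: add {7} — 7 (Max) has 7→3.
A3: add {6} — 6 (Max) has 6→7.
A4 = A3; e.g. 1 (Min) can still go to 4. Fixed point.
From 6, successor 7 is in the attractor (rank 2); the other successor 1 is not.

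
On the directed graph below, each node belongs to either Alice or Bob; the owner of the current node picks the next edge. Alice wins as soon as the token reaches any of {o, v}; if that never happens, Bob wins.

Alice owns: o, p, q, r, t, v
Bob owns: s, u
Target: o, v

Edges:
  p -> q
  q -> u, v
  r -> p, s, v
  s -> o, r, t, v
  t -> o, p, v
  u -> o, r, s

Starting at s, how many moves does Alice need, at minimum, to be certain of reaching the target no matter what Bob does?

A0 = {o, v}
A1: add {q, r, t} — q (Alice) has q→v; r (Alice) has r→v; t (Alice) has t→o.
A2: add {p, s} — p (Alice) has p→q; s (Bob): all of {o, r, t, v} already in.
s enters the attractor at level 2, so Alice can force the target in 2 moves from there.

2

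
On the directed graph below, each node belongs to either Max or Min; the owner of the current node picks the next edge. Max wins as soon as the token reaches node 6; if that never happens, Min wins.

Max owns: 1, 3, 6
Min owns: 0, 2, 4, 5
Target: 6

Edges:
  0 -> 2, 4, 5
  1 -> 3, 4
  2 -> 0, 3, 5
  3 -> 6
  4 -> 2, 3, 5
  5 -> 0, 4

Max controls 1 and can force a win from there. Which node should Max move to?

A0 = {6}
A1: add {3} — 3 (Max) has 3→6.
A2: add {1} — 1 (Max) has 1→3.
A3 = A2; e.g. 0 (Min) can still go to 2. Fixed point.
From 1, successor 3 is in the attractor (rank 1); the other successor 4 is not.

3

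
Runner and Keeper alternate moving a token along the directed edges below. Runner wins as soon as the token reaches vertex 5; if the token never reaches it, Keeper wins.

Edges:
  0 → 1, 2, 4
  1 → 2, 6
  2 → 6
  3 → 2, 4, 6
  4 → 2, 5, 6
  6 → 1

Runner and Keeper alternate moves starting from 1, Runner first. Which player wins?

Track states (vertex, player-to-move).
A0 = {(5,Runner), (5,Keeper)}
A1: add {(4,Runner)}.
A2 = A1; e.g. (0,Runner) stays out. (1,Runner) never enters ⇒ Keeper avoids the target.

Keeper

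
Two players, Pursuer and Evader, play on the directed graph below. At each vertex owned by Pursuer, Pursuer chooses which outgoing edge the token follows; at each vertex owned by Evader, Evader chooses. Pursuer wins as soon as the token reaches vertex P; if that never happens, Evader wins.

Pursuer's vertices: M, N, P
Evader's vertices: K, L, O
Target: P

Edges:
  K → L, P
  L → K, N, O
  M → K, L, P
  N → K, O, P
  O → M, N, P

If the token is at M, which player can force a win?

A0 = {P}
A1: add {M, N} — M (Pursuer) has M→P; N (Pursuer) has N→P.
M ∈ A1, so Pursuer can force the target.

Pursuer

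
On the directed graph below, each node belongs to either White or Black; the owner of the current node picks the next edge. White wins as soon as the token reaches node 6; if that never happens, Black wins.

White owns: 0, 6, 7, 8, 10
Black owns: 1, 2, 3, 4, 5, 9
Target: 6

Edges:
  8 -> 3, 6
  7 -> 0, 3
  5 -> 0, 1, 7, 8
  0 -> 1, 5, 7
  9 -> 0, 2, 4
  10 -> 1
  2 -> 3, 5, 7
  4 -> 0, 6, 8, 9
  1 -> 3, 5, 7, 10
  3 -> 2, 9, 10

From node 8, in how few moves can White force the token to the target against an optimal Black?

A0 = {6}
A1: add {8} — 8 (White) has 8→6.
A2 = A1; e.g. 0 (White) has no edge into A1. Fixed point.
8 enters the attractor at level 1, so White can force the target in 1 move from there.

1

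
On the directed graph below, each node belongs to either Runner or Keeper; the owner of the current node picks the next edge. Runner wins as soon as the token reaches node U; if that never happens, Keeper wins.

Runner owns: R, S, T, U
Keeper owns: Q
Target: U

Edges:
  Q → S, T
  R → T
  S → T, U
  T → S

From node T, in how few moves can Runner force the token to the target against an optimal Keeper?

2

A0 = {U}
A1: add {S} — S (Runner) has S→U.
A2: add {T} — T (Runner) has T→S.
T enters the attractor at level 2, so Runner can force the target in 2 moves from there.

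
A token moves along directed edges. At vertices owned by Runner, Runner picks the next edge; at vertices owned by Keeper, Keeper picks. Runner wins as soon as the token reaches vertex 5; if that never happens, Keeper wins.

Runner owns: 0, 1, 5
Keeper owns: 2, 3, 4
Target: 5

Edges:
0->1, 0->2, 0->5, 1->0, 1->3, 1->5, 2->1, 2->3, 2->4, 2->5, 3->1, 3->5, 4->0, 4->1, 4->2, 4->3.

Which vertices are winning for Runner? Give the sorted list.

A0 = {5}
A1: add {0, 1} — 0 (Runner) has 0→5; 1 (Runner) has 1→5.
A2: add {3} — 3 (Keeper): all of {1, 5} already in.
A3 = A2; e.g. 2 (Keeper) can still go to 4. Fixed point.
Runner's winning region = {0, 1, 3, 5}.

0, 1, 3, 5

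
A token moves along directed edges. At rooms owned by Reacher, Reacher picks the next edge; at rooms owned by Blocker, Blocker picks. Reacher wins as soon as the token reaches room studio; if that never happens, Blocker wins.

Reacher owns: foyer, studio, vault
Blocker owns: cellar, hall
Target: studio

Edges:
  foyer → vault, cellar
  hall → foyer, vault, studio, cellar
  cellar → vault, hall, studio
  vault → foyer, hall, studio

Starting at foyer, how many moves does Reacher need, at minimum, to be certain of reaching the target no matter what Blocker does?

2

A0 = {studio}
A1: add {vault} — vault (Reacher) has vault→studio.
A2: add {foyer} — foyer (Reacher) has foyer→vault.
A3 = A2; e.g. hall (Blocker) can still go to cellar. Fixed point.
foyer enters the attractor at level 2, so Reacher can force the target in 2 moves from there.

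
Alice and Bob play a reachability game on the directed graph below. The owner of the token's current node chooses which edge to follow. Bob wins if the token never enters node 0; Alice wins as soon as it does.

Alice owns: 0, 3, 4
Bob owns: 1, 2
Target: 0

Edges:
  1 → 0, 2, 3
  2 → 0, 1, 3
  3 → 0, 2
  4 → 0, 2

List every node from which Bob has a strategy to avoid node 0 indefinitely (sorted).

1, 2

A0 = {0}
A1: add {3, 4} — 3 (Alice) has 3→0; 4 (Alice) has 4→0.
A2 = A1; e.g. 1 (Bob) can still go to 2. Fixed point.
Alice's attractor = {0, 3, 4}; Bob avoids the target exactly from the complement.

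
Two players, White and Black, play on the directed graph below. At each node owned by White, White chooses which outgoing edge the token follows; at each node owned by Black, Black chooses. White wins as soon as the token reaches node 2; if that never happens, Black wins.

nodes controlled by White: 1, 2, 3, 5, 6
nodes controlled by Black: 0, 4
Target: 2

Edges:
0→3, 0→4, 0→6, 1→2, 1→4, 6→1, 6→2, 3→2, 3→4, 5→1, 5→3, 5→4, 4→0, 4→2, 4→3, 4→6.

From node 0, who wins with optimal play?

A0 = {2}
A1: add {1, 3, 6} — 1 (White) has 1→2; 3 (White) has 3→2; 6 (White) has 6→2.
A2: add {5} — 5 (White) has 5→1.
A3 = A2; e.g. 0 (Black) can still go to 4. Fixed point.
0 never enters the attractor, so Black can avoid the target forever.

Black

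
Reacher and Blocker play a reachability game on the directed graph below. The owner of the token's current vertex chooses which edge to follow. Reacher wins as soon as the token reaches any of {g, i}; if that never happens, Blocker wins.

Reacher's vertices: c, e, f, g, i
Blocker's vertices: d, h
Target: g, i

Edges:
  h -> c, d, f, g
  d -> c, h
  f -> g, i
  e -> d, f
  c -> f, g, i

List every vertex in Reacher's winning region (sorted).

c, e, f, g, i

A0 = {g, i}
A1: add {c, f} — c (Reacher) has c→g; f (Reacher) has f→g.
A2: add {e} — e (Reacher) has e→f.
A3 = A2; e.g. d (Blocker) can still go to h. Fixed point.
Reacher's winning region = {c, e, f, g, i}.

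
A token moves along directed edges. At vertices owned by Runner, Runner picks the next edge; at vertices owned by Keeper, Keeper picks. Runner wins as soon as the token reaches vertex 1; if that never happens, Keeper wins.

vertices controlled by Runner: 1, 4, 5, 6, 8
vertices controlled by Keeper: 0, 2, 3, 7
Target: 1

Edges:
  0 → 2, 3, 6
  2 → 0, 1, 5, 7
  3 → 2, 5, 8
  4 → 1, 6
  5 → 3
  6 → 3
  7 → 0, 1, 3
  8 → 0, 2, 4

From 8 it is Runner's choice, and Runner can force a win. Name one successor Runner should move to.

4

A0 = {1}
A1: add {4} — 4 (Runner) has 4→1.
A2: add {8} — 8 (Runner) has 8→4.
A3 = A2; e.g. 0 (Keeper) can still go to 2. Fixed point.
From 8, successor 4 is in the attractor (rank 1); the other successors 0, 2 are not.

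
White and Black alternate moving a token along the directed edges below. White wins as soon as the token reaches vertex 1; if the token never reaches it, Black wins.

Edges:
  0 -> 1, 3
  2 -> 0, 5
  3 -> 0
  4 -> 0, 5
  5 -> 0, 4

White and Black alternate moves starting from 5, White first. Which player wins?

Black

Track states (vertex, player-to-move).
A0 = {(1,White), (1,Black)}
A1: add {(0,White)}.
A2: add {(3,Black)}.
A3 = A2; e.g. (0,Black) stays out. (5,White) never enters ⇒ Black avoids the target.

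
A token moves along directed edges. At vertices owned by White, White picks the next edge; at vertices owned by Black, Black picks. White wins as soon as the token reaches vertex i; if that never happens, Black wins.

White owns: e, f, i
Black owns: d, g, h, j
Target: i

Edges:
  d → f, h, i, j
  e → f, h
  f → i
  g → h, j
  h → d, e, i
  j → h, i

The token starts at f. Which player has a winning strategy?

A0 = {i}
A1: add {f} — f (White) has f→i.
f ∈ A1, so White can force the target.

White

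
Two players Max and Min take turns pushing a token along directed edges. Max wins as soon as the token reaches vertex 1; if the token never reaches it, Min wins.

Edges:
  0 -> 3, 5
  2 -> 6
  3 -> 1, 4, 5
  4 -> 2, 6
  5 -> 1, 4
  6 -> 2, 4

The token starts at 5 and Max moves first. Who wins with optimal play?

Max

Track states (vertex, player-to-move).
A0 = {(1,Max), (1,Min)}
A1: add {(3,Max), (5,Max)}.
(5,Max) ∈ A1 ⇒ Max forces the target.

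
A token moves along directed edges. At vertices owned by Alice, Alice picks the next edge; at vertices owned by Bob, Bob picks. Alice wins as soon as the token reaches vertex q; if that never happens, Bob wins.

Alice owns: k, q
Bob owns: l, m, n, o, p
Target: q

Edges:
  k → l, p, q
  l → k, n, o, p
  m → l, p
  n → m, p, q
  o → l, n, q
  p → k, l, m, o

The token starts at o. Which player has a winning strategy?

Bob

A0 = {q}
A1: add {k} — k (Alice) has k→q.
A2 = A1; e.g. l (Bob) can still go to n. Fixed point.
o never enters the attractor, so Bob can avoid the target forever.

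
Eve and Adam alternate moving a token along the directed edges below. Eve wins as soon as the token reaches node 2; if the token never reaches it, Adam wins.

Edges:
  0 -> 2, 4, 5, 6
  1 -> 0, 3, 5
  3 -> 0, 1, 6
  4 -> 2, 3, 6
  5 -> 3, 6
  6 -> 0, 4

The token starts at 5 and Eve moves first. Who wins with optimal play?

Eve

Track states (vertex, player-to-move).
A0 = {(2,Eve), (2,Adam)}
A1: add {(0,Eve), (4,Eve)}.
A2: add {(6,Adam)}.
A3: add {(3,Eve), (5,Eve)}.
(5,Eve) ∈ A3 ⇒ Eve forces the target.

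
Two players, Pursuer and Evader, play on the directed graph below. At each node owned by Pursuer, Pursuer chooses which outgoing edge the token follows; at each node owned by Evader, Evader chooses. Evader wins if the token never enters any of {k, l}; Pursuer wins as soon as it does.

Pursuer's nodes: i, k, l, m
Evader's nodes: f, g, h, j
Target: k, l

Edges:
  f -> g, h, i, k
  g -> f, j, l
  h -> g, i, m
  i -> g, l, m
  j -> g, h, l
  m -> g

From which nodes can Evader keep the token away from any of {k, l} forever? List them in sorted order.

A0 = {k, l}
A1: add {i} — i (Pursuer) has i→l.
A2 = A1; e.g. f (Evader) can still go to g. Fixed point.
Pursuer's attractor = {i, k, l}; Evader avoids the target exactly from the complement.

f, g, h, j, m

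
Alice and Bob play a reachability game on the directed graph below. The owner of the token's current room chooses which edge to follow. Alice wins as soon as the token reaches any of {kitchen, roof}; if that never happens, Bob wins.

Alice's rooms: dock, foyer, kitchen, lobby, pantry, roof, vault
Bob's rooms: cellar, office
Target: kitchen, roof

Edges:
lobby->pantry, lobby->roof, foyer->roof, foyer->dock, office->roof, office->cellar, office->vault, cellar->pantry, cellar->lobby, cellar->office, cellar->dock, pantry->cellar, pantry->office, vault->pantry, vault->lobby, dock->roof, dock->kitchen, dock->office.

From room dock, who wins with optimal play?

Alice

A0 = {kitchen, roof}
A1: add {dock, foyer, lobby} — foyer (Alice) has foyer→roof; lobby (Alice) has lobby→roof; dock (Alice) has dock→roof.
dock ∈ A1, so Alice can force the target.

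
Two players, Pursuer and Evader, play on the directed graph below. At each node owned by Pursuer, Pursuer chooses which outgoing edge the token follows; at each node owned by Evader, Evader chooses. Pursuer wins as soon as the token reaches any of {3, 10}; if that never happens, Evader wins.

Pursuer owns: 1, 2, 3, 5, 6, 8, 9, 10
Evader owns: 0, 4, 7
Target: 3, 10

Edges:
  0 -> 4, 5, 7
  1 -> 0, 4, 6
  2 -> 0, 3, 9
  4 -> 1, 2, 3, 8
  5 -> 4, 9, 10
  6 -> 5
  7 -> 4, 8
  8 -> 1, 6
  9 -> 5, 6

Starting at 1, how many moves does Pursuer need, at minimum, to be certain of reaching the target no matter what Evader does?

A0 = {3, 10}
A1: add {2, 5} — 2 (Pursuer) has 2→3; 5 (Pursuer) has 5→10.
A2: add {6, 9} — 6 (Pursuer) has 6→5; 9 (Pursuer) has 9→5.
A3: add {1, 8} — 1 (Pursuer) has 1→6; 8 (Pursuer) has 8→6.
1 enters the attractor at level 3, so Pursuer can force the target in 3 moves from there.

3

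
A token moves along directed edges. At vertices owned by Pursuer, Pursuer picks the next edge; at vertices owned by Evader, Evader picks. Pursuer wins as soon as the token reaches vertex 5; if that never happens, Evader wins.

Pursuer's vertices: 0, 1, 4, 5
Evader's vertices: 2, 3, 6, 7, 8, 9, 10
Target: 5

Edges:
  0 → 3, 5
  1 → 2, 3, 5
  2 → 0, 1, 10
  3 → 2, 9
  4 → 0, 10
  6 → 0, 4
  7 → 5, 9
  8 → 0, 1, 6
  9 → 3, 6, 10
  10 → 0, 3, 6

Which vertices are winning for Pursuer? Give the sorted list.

A0 = {5}
A1: add {0, 1} — 0 (Pursuer) has 0→5; 1 (Pursuer) has 1→5.
A2: add {4} — 4 (Pursuer) has 4→0.
A3: add {6} — 6 (Evader): all of {0, 4} already in.
A4: add {8} — 8 (Evader): all of {0, 1, 6} already in.
A5 = A4; e.g. 2 (Evader) can still go to 10. Fixed point.
Pursuer's winning region = {0, 1, 4, 5, 6, 8}.

0, 1, 4, 5, 6, 8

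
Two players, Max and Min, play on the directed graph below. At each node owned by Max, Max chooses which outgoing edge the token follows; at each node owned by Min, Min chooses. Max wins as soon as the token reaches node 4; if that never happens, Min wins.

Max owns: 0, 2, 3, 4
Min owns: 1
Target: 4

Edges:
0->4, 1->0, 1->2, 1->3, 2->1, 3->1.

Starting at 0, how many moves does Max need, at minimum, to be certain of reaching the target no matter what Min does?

A0 = {4}
A1: add {0} — 0 (Max) has 0→4.
A2 = A1; e.g. 1 (Min) can still go to 2. Fixed point.
0 enters the attractor at level 1, so Max can force the target in 1 move from there.

1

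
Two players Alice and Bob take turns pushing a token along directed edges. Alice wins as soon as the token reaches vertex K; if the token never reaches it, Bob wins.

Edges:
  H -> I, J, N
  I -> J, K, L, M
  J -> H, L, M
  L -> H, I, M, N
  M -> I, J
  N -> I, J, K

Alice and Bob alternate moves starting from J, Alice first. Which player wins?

Bob

Track states (vertex, player-to-move).
A0 = {(K,Alice), (K,Bob)}
A1: add {(I,Alice), (N,Alice)}.
A2 = A1; e.g. (H,Alice) stays out. (J,Alice) never enters ⇒ Bob avoids the target.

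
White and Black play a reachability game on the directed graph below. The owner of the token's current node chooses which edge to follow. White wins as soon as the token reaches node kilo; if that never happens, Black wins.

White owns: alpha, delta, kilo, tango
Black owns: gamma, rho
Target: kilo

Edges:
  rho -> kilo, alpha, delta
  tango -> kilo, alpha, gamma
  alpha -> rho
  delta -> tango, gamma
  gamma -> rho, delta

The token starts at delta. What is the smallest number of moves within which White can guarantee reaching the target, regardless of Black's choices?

2

A0 = {kilo}
A1: add {tango} — tango (White) has tango→kilo.
A2: add {delta} — delta (White) has delta→tango.
A3 = A2; e.g. rho (Black) can still go to alpha. Fixed point.
delta enters the attractor at level 2, so White can force the target in 2 moves from there.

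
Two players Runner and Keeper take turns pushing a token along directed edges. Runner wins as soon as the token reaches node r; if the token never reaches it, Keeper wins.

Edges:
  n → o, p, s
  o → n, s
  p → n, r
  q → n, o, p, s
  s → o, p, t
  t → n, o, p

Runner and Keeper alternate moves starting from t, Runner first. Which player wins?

Track states (vertex, player-to-move).
A0 = {(r,Runner), (r,Keeper)}
A1: add {(p,Runner)}.
A2 = A1; e.g. (n,Runner) stays out. (t,Runner) never enters ⇒ Keeper avoids the target.

Keeper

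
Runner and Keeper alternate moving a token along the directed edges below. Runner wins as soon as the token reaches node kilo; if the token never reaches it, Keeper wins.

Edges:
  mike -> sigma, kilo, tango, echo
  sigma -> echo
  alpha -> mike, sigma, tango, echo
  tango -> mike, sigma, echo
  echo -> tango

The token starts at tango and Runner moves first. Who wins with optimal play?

Keeper

Track states (vertex, player-to-move).
A0 = {(kilo,Runner), (kilo,Keeper)}
A1: add {(mike,Runner)}.
A2 = A1; e.g. (mike,Keeper) stays out. (tango,Runner) never enters ⇒ Keeper avoids the target.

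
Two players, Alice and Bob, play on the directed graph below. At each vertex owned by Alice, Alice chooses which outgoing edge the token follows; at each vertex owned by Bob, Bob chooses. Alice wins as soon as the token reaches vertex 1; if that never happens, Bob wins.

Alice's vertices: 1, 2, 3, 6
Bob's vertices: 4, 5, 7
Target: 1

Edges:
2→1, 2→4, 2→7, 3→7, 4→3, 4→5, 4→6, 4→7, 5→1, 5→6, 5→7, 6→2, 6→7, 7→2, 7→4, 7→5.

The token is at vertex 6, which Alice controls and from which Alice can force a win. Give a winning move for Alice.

2

A0 = {1}
A1: add {2} — 2 (Alice) has 2→1.
A2: add {6} — 6 (Alice) has 6→2.
A3 = A2; e.g. 3 (Alice) has no edge into A2. Fixed point.
From 6, successor 2 is in the attractor (rank 1); the other successor 7 is not.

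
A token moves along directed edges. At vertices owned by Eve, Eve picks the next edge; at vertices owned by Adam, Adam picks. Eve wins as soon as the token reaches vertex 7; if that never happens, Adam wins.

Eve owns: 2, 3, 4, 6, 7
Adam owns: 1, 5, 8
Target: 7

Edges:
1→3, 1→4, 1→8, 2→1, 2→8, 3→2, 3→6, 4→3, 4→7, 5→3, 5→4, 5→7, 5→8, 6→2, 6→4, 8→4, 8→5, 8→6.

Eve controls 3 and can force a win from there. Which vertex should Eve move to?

A0 = {7}
A1: add {4} — 4 (Eve) has 4→7.
A2: add {6} — 6 (Eve) has 6→4.
A3: add {3} — 3 (Eve) has 3→6.
A4 = A3; e.g. 1 (Adam) can still go to 8. Fixed point.
From 3, successor 6 is in the attractor (rank 2); the other successor 2 is not.

6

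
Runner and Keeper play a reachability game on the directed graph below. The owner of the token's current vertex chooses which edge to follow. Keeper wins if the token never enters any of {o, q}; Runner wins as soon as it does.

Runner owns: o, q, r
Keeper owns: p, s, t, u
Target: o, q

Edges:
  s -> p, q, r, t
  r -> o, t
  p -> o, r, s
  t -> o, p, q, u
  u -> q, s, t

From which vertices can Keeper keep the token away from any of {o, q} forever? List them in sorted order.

A0 = {o, q}
A1: add {r} — r (Runner) has r→o.
A2 = A1; e.g. p (Keeper) can still go to s. Fixed point.
Runner's attractor = {o, q, r}; Keeper avoids the target exactly from the complement.

p, s, t, u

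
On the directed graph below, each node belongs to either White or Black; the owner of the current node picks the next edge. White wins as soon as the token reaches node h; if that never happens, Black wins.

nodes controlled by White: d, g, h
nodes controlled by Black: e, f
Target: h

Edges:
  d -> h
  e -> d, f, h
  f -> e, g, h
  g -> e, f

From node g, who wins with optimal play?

A0 = {h}
A1: add {d} — d (White) has d→h.
A2 = A1; e.g. e (Black) can still go to f. Fixed point.
g never enters the attractor, so Black can avoid the target forever.

Black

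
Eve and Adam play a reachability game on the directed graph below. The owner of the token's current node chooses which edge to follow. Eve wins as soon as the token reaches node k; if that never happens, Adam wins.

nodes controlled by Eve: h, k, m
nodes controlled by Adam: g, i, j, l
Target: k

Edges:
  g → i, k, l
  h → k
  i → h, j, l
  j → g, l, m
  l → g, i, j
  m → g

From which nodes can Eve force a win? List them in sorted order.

A0 = {k}
A1: add {h} — h (Eve) has h→k.
A2 = A1; e.g. g (Adam) can still go to i. Fixed point.
Eve's winning region = {h, k}.

h, k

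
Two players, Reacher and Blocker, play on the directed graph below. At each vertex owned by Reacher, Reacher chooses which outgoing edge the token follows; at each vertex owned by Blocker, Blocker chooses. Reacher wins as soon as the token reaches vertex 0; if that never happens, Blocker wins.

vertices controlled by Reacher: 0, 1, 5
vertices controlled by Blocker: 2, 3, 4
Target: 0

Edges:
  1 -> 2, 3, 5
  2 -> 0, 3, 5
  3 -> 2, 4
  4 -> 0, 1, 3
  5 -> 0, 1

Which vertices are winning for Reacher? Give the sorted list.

A0 = {0}
A1: add {5} — 5 (Reacher) has 5→0.
A2: add {1} — 1 (Reacher) has 1→5.
A3 = A2; e.g. 2 (Blocker) can still go to 3. Fixed point.
Reacher's winning region = {0, 1, 5}.

0, 1, 5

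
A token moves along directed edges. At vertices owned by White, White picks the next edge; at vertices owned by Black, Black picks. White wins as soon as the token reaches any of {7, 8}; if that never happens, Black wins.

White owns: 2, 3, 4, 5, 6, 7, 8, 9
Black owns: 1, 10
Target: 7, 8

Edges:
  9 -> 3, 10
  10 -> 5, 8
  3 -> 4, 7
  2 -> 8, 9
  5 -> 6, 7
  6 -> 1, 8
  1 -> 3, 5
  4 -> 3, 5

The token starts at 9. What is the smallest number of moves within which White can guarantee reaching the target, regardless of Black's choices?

2

A0 = {7, 8}
A1: add {2, 3, 5, 6} — 2 (White) has 2→8; 3 (White) has 3→7; 5 (White) has 5→7; 6 (White) has 6→8.
A2: add {1, 4, 9, 10} — 1 (Black): all of {3, 5} already in; 4 (White) has 4→3; 9 (White) has 9→3; 10 (Black): all of {5, 8} already in.
A2 = all vertices. Fixed point.
9 enters the attractor at level 2, so White can force the target in 2 moves from there.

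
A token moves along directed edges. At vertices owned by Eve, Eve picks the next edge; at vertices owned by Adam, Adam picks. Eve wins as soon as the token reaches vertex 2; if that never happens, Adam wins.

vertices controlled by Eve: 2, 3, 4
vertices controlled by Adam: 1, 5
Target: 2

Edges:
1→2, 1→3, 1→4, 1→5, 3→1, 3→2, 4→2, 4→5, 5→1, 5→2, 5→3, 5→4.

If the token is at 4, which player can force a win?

Eve

A0 = {2}
A1: add {3, 4} — 3 (Eve) has 3→2; 4 (Eve) has 4→2.
A2 = A1; e.g. 1 (Adam) can still go to 5. Fixed point.
4 ∈ A1, so Eve can force the target.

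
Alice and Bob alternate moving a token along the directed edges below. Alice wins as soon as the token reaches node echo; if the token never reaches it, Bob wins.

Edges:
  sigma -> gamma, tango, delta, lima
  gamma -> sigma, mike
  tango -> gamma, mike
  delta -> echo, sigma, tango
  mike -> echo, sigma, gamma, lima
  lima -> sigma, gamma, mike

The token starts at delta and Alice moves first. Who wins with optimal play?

Alice

Track states (vertex, player-to-move).
A0 = {(echo,Alice), (echo,Bob)}
A1: add {(delta,Alice), (mike,Alice)}.
(delta,Alice) ∈ A1 ⇒ Alice forces the target.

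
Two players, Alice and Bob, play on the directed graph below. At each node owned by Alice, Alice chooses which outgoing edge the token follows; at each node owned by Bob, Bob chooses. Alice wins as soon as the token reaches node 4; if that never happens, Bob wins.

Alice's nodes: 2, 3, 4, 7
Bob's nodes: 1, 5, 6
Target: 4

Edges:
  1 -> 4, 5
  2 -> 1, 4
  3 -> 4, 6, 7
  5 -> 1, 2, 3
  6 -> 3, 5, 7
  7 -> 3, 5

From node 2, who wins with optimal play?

Alice

A0 = {4}
A1: add {2, 3} — 2 (Alice) has 2→4; 3 (Alice) has 3→4.
2 ∈ A1, so Alice can force the target.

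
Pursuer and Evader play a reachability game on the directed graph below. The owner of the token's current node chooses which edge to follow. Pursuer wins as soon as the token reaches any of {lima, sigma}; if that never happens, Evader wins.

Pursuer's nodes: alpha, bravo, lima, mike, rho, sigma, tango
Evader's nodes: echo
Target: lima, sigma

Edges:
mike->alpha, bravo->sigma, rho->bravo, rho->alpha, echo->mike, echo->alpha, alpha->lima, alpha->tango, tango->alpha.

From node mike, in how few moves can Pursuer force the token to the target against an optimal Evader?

A0 = {lima, sigma}
A1: add {alpha, bravo} — bravo (Pursuer) has bravo→sigma; alpha (Pursuer) has alpha→lima.
A2: add {mike, rho, tango} — mike (Pursuer) has mike→alpha; rho (Pursuer) has rho→bravo; tango (Pursuer) has tango→alpha.
mike enters the attractor at level 2, so Pursuer can force the target in 2 moves from there.

2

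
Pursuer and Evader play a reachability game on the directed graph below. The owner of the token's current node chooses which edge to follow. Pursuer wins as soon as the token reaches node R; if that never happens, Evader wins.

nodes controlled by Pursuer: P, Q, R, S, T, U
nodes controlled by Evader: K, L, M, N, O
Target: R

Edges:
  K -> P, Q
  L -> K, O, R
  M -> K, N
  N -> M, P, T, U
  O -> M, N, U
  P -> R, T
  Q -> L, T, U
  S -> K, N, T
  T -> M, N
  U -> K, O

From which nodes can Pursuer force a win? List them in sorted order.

A0 = {R}
A1: add {P} — P (Pursuer) has P→R.
A2 = A1; e.g. K (Evader) can still go to Q. Fixed point.
Pursuer's winning region = {P, R}.

P, R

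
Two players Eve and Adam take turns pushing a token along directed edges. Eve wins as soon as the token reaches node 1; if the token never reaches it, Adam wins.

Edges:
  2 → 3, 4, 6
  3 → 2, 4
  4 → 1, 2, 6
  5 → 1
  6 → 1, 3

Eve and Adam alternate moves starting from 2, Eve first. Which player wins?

Track states (vertex, player-to-move).
A0 = {(1,Eve), (1,Adam)}
A1: add {(4,Eve), (5,Eve), (5,Adam), (6,Eve)}.
A2 = A1; e.g. (2,Eve) stays out. (2,Eve) never enters ⇒ Adam avoids the target.

Adam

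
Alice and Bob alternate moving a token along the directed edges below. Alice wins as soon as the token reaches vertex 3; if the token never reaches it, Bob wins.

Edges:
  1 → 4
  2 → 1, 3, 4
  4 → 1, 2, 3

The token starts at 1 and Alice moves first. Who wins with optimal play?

Bob

Track states (vertex, player-to-move).
A0 = {(3,Alice), (3,Bob)}
A1: add {(2,Alice), (4,Alice)}.
A2: add {(1,Bob)}.
A3 = A2; e.g. (1,Alice) stays out. (1,Alice) never enters ⇒ Bob avoids the target.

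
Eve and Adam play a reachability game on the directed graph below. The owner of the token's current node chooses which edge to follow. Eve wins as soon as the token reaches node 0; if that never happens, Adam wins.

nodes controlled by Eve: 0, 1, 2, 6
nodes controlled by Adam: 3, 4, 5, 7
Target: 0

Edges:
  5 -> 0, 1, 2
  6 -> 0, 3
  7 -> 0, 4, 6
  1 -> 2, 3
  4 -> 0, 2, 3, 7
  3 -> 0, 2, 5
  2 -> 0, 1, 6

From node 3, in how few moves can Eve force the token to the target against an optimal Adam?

4

A0 = {0}
A1: add {2, 6} — 2 (Eve) has 2→0; 6 (Eve) has 6→0.
A2: add {1} — 1 (Eve) has 1→2.
A3: add {5} — 5 (Adam): all of {0, 1, 2} already in.
A4: add {3} — 3 (Adam): all of {0, 2, 5} already in.
A5 = A4; e.g. 4 (Adam) can still go to 7. Fixed point.
3 enters the attractor at level 4, so Eve can force the target in 4 moves from there.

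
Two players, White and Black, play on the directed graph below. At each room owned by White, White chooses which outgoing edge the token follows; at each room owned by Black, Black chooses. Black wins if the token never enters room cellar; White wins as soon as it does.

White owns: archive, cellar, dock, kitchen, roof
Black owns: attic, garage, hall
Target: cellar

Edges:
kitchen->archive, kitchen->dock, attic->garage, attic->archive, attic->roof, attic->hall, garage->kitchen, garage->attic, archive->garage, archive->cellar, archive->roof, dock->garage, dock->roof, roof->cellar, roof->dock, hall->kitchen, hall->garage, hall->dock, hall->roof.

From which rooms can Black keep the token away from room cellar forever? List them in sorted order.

attic, garage, hall

A0 = {cellar}
A1: add {archive, roof} — archive (White) has archive→cellar; roof (White) has roof→cellar.
A2: add {dock, kitchen} — kitchen (White) has kitchen→archive; dock (White) has dock→roof.
A3 = A2; e.g. attic (Black) can still go to garage. Fixed point.
White's attractor = {archive, cellar, dock, kitchen, roof}; Black avoids the target exactly from the complement.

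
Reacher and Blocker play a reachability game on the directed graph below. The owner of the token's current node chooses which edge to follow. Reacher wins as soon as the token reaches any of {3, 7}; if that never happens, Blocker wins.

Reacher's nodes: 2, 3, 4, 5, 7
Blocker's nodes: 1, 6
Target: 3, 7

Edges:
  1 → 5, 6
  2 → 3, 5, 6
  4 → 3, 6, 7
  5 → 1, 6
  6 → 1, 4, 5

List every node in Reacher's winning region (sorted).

2, 3, 4, 7

A0 = {3, 7}
A1: add {2, 4} — 2 (Reacher) has 2→3; 4 (Reacher) has 4→3.
A2 = A1; e.g. 1 (Blocker) can still go to 5. Fixed point.
Reacher's winning region = {2, 3, 4, 7}.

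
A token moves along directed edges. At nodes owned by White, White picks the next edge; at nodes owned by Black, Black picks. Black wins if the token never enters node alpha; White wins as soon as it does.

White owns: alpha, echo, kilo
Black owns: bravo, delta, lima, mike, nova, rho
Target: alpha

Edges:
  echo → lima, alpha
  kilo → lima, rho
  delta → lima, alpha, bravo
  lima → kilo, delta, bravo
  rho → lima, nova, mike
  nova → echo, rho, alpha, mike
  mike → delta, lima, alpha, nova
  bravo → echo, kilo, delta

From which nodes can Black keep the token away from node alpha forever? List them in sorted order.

bravo, delta, kilo, lima, mike, nova, rho

A0 = {alpha}
A1: add {echo} — echo (White) has echo→alpha.
A2 = A1; e.g. kilo (White) has no edge into A1. Fixed point.
White's attractor = {alpha, echo}; Black avoids the target exactly from the complement.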